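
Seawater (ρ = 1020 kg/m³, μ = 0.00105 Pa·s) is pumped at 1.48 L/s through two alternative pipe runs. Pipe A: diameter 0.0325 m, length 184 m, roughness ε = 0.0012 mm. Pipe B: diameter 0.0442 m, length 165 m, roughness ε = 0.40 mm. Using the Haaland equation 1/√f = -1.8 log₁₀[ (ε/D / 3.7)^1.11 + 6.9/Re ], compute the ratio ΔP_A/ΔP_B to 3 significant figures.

ΔP_A/ΔP_B ≈ 2.76

Pipe A: V = Q/A = 0.00148/0.0008296 = 1.784 m/s; Re = 5.632e+04; ε/D = 3.69e-05; Haaland → f = 0.02027; ΔP_A = f(L/D)(ρV²/2) = 1.863e+05 Pa.
Pipe B: V = Q/A = 0.00148/0.001534 = 0.9646 m/s; Re = 4.142e+04; ε/D = 0.00905; Haaland → f = 0.03813; ΔP_B = f(L/D)(ρV²/2) = 6.754e+04 Pa.
ΔP_A/ΔP_B = 1.863e+05/6.754e+04 = 2.76.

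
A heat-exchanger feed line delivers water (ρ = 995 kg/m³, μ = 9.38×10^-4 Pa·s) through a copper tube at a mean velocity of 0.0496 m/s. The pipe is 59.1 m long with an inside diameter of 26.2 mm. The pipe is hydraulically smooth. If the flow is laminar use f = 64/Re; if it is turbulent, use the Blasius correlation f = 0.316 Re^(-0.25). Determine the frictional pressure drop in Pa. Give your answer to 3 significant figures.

ΔP ≈ 128 Pa

Reynolds number Re = ρVD/μ = 995 · 0.0496 · 0.0262 / 0.000938 = 1378.
Re < 2300 → laminar flow, so f = 64/Re = 64/1378 = 0.04643 (the turbulent correlation is not needed).
Darcy-Weisbach: ΔP = f(L/D)(ρV²/2) = 0.04643·(59.1/0.0262)·(995·0.0496²/2) = 0.04643·2256·1.224 = 128.2 Pa.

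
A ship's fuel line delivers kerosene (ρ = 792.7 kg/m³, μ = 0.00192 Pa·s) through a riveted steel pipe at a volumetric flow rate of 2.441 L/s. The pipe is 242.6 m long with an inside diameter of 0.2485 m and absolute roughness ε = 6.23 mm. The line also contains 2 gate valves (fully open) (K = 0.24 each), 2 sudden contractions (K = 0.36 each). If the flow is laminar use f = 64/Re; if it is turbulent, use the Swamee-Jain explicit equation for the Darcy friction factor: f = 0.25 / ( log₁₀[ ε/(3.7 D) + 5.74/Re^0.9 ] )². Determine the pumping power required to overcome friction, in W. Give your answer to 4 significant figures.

Q = 2.441 L/s = 2.441/1000 = 0.002441 m³/s.
Cross-sectional area A = πD²/4 = π(0.2485)²/4 = 0.0485 m²; mean velocity V = Q/A = 0.002441/0.0485 = 0.05033 m/s.
Reynolds number Re = ρVD/μ = 792.7 · 0.05033 · 0.2485 / 0.00192 = 5164.
Re > 4000 → turbulent. Relative roughness ε/D = 0.00623/0.2485 = 0.0251. Swamee-Jain: f = 0.25/(log₁₀[0.0251/3.7 + 5.74/5164^0.9])² = 0.25/(log₁₀[0.00678 + 0.00261])² = 0.25/(-2.027)² = 0.06082.
Total minor-loss coefficient ΣK = 2·0.24 + 2·0.36 = 1.2.
ΔP = [f·L/D + ΣK]·(ρV²/2) = [0.06082·242.6/0.2485 + 1.2]·(792.7·0.05033²/2) = [59.38 + 1.2]·1.004 = 60.82 Pa.
Pumping power P = QΔP = 0.002441·60.82 = 0.14847 W = 0.1485 W.

P ≈ 0.1485 W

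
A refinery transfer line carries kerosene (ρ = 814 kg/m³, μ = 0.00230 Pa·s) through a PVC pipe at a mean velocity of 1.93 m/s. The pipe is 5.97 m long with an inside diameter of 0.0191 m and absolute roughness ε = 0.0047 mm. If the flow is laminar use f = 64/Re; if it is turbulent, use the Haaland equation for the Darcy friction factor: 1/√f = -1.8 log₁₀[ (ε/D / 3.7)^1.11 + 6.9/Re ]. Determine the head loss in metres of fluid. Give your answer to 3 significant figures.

Reynolds number Re = ρVD/μ = 814 · 1.93 · 0.0191 / 0.0023 = 1.305e+04.
Re > 4000 → turbulent. Relative roughness ε/D = 4.7e-06/0.0191 = 0.000246. Haaland: 1/√f = -1.8 log₁₀[(0.000246/3.7)^1.11 + 6.9/1.305e+04] = -1.8 log₁₀[2.31e-05 + 0.000529] = 5.865, so f = 0.02908.
Darcy-Weisbach: ΔP = f(L/D)(ρV²/2) = 0.02908·(5.97/0.0191)·(814·1.93²/2) = 0.02908·312.6·1516 = 1.378e+04 Pa.
Head loss h_f = ΔP/(ρg) = 1.378e+04/(814·9.81) = 1.73 m.

h_f ≈ 1.73 m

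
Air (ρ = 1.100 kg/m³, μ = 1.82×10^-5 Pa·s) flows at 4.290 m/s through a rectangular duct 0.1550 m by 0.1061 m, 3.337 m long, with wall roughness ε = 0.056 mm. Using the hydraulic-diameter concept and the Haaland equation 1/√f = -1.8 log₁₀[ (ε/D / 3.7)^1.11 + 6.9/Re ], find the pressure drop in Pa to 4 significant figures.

Hydraulic diameter D_h = 4A/P = 4·(0.155·0.1061)/(2·(0.155+0.1061)) = 0.06578/0.5222 = 0.126 m.
Re = ρVD_h/μ = 1.1·4.29·0.126/1.82e-05 = 3.266e+04.
ε/D_h = 5.6e-05/0.126 = 0.000445; Haaland gives 1/√f = -1.8 log₁₀[4.45e-05+0.000211] = 6.466, so f = 0.02392.
ΔP = f(L/D_h)(ρV²/2) = 0.02392·3.337/0.126·10.12 = 6.414 Pa.

ΔP ≈ 6.414 Pa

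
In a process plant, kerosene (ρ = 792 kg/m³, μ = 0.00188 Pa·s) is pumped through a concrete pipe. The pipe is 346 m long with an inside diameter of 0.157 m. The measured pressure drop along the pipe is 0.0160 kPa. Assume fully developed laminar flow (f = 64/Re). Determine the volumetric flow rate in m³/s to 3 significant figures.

For laminar flow, f = 64/Re with Re = ρVD/μ, so Darcy-Weisbach reduces to ΔP = 32μLV/D². Solving for V: V = ΔP·D²/(32μL) = 16·(0.157)²/(32·0.00188·346) = 0.01895 m/s.
Check: Re = ρVD/μ = 792·0.01895·0.157/0.00188 = 1253 < 2300, so the laminar assumption holds.
Q = V·A = 0.01895·(π/4·0.157²) = 0.0003668 m³/s = 3.67×10^-4 m³/s.

Q ≈ 3.67×10^-4 m³/s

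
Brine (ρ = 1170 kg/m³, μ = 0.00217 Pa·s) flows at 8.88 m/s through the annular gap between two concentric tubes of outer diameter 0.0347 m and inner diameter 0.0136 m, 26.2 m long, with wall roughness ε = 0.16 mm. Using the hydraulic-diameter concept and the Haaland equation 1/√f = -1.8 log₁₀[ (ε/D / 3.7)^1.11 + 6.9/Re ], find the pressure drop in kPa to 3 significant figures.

ΔP ≈ 2020 kPa

Hydraulic diameter D_h = 4A/P = D_o - D_i = 0.0347 - 0.0136 = 0.0211 m.
Re = ρVD_h/μ = 1170·8.88·0.0211/0.00217 = 1.01e+05.
ε/D_h = 0.00016/0.0211 = 0.00758; Haaland gives 1/√f = -1.8 log₁₀[0.00104+6.83e-05] = 5.322, so f = 0.03531.
ΔP = f(L/D_h)(ρV²/2) = 0.03531·26.2/0.0211·4.613e+04 = 2.023e+06 Pa.
ΔP = 2020 kPa.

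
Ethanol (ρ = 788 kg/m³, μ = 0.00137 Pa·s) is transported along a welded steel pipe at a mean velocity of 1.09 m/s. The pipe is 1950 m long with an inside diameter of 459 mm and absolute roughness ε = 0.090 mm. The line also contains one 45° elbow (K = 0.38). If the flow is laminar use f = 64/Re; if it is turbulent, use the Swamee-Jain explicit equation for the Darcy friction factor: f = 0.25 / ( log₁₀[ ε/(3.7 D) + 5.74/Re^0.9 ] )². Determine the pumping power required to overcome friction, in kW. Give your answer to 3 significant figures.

Reynolds number Re = ρVD/μ = 788 · 1.09 · 0.459 / 0.00137 = 2.878e+05.
Re > 4000 → turbulent. Relative roughness ε/D = 9e-05/0.459 = 0.000196. Swamee-Jain: f = 0.25/(log₁₀[0.000196/3.7 + 5.74/2.878e+05^0.9])² = 0.25/(log₁₀[5.3e-05 + 7.01e-05])² = 0.25/(-3.91)² = 0.01635.
Total minor-loss coefficient ΣK = 1·0.38 = 0.38.
ΔP = [f·L/D + ΣK]·(ρV²/2) = [0.01635·1950/0.459 + 0.38]·(788·1.09²/2) = [69.48 + 0.38]·468.1 = 3.27e+04 Pa.
Q = V·A = 1.09·0.1655 = 0.1804 m³/s.
Pumping power P = QΔP = 0.1804·3.27e+04 = 5898 W = 5.90 kW.

P ≈ 5.90 kW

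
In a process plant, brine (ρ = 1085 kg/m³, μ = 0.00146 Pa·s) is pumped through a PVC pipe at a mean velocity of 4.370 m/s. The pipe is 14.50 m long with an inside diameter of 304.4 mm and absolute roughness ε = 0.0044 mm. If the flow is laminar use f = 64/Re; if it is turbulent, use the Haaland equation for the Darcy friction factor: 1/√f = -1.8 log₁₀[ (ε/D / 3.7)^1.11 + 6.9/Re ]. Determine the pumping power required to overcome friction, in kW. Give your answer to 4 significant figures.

P ≈ 1.864 kW

Reynolds number Re = ρVD/μ = 1085 · 4.37 · 0.3044 / 0.00146 = 9.886e+05.
Re > 4000 → turbulent. Relative roughness ε/D = 4.4e-06/0.3044 = 1.45e-05. Haaland: 1/√f = -1.8 log₁₀[(1.45e-05/3.7)^1.11 + 6.9/9.886e+05] = -1.8 log₁₀[9.93e-07 + 6.98e-06] = 9.177, so f = 0.01187.
Darcy-Weisbach: ΔP = f(L/D)(ρV²/2) = 0.01187·(14.5/0.3044)·(1085·4.37²/2) = 0.01187·47.63·1.036e+04 = 5860 Pa.
Q = V·A = 4.37·0.07277 = 0.318 m³/s.
Pumping power P = QΔP = 0.318·5860 = 1863.5 W = 1.864 kW.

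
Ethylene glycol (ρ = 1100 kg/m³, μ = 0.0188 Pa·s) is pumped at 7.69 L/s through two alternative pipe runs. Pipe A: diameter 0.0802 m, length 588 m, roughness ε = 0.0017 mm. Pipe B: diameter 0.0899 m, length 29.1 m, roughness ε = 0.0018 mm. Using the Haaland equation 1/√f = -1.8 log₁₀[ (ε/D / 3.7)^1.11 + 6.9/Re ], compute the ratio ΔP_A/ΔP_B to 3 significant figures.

ΔP_A/ΔP_B ≈ 34.6

Pipe A: V = Q/A = 0.00769/0.005052 = 1.522 m/s; Re = 7143; ε/D = 2.12e-05; Haaland → f = 0.03397; ΔP_A = f(L/D)(ρV²/2) = 3.174e+05 Pa.
Pipe B: V = Q/A = 0.00769/0.006348 = 1.211 m/s; Re = 6373; ε/D = 2e-05; Haaland → f = 0.03511; ΔP_B = f(L/D)(ρV²/2) = 9174 Pa.
ΔP_A/ΔP_B = 3.174e+05/9174 = 34.6.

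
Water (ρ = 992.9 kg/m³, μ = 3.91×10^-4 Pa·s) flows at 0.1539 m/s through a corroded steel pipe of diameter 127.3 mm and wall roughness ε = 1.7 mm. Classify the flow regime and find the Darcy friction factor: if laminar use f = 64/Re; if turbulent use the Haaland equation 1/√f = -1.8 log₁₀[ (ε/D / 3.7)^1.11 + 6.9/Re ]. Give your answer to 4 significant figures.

Re = ρVD/μ = 992.9·0.1539·0.1273/0.000391 = 4.975e+04.
Re > 4000 → turbulent. ε/D = 0.0017/0.1273 = 0.0134; Haaland: 1/√f = -1.8 log₁₀[0.00194 + 0.000139] = 4.826, so f = 0.04293.

f ≈ 0.04293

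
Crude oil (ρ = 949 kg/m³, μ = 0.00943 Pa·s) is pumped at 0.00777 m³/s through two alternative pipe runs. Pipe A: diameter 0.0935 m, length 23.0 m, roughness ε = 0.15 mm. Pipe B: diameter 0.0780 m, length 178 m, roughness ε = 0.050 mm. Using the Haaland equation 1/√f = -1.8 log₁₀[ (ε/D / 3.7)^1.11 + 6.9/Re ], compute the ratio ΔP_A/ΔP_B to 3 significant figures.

Pipe A: V = Q/A = 0.00777/0.006866 = 1.132 m/s; Re = 1.065e+04; ε/D = 0.0016; Haaland → f = 0.03255; ΔP_A = f(L/D)(ρV²/2) = 4865 Pa.
Pipe B: V = Q/A = 0.00777/0.004778 = 1.626 m/s; Re = 1.276e+04; ε/D = 0.000641; Haaland → f = 0.02983; ΔP_B = f(L/D)(ρV²/2) = 8.541e+04 Pa.
ΔP_A/ΔP_B = 4865/8.541e+04 = 0.0570.

ΔP_A/ΔP_B ≈ 0.0570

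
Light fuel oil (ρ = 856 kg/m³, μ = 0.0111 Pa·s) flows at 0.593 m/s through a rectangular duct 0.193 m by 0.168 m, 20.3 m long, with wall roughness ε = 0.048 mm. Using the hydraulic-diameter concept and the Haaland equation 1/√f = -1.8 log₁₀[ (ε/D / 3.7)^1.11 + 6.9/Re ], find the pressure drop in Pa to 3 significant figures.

ΔP ≈ 560 Pa

Hydraulic diameter D_h = 4A/P = 4·(0.193·0.168)/(2·(0.193+0.168)) = 0.1297/0.722 = 0.1796 m.
Re = ρVD_h/μ = 856·0.593·0.1796/0.0111 = 8215.
ε/D_h = 4.8e-05/0.1796 = 0.000267; Haaland gives 1/√f = -1.8 log₁₀[2.53e-05+0.00084] = 5.513, so f = 0.0329.
ΔP = f(L/D_h)(ρV²/2) = 0.0329·20.3/0.1796·150.5 = 559.6 Pa.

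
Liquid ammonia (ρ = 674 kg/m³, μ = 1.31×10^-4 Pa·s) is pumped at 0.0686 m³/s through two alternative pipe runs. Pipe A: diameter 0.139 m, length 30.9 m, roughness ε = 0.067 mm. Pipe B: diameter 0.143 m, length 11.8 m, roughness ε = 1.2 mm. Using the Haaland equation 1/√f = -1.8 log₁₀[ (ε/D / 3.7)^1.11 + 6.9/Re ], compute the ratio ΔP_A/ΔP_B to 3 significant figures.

ΔP_A/ΔP_B ≈ 1.41

Pipe A: V = Q/A = 0.0686/0.01517 = 4.521 m/s; Re = 3.233e+06; ε/D = 0.000482; Haaland → f = 0.01674; ΔP_A = f(L/D)(ρV²/2) = 2.563e+04 Pa.
Pipe B: V = Q/A = 0.0686/0.01606 = 4.271 m/s; Re = 3.143e+06; ε/D = 0.00839; Haaland → f = 0.03584; ΔP_B = f(L/D)(ρV²/2) = 1.818e+04 Pa.
ΔP_A/ΔP_B = 2.563e+04/1.818e+04 = 1.41.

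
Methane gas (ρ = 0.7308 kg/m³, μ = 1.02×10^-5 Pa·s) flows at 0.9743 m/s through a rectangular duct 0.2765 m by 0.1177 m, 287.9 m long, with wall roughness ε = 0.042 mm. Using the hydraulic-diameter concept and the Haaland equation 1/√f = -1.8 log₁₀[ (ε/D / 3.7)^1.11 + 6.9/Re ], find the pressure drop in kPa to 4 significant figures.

Hydraulic diameter D_h = 4A/P = 4·(0.2765·0.1177)/(2·(0.2765+0.1177)) = 0.1302/0.7884 = 0.1651 m.
Re = ρVD_h/μ = 0.7308·0.9743·0.1651/1.02e-05 = 1.153e+04.
ε/D_h = 4.2e-05/0.1651 = 0.000254; Haaland gives 1/√f = -1.8 log₁₀[2.4e-05+0.000599] = 5.77, so f = 0.03003.
ΔP = f(L/D_h)(ρV²/2) = 0.03003·287.9/0.1651·0.3469 = 18.16 Pa.
ΔP = 0.01816 kPa.

ΔP ≈ 0.01816 kPa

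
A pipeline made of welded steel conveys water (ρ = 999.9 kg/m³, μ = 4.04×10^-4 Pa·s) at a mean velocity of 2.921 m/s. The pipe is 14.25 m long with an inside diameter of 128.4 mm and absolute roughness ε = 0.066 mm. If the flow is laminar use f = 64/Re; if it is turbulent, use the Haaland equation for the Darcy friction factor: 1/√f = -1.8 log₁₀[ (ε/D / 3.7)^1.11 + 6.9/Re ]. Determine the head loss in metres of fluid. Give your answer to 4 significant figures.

Reynolds number Re = ρVD/μ = 999.9 · 2.921 · 0.1284 / 0.000404 = 9.283e+05.
Re > 4000 → turbulent. Relative roughness ε/D = 6.6e-05/0.1284 = 0.000514. Haaland: 1/√f = -1.8 log₁₀[(0.000514/3.7)^1.11 + 6.9/9.283e+05] = -1.8 log₁₀[5.23e-05 + 7.43e-06] = 7.603, so f = 0.0173.
Darcy-Weisbach: ΔP = f(L/D)(ρV²/2) = 0.0173·(14.25/0.1284)·(999.9·2.921²/2) = 0.0173·111·4266 = 8190 Pa.
Head loss h_f = ΔP/(ρg) = 8190/(999.9·9.81) = 0.8350 m.

h_f ≈ 0.8350 m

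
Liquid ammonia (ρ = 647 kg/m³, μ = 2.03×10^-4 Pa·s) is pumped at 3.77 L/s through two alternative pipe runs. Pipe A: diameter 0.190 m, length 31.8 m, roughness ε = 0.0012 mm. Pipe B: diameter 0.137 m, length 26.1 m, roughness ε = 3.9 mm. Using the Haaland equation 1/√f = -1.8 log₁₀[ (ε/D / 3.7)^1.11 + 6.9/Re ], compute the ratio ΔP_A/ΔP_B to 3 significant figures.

Pipe A: V = Q/A = 0.00377/0.02835 = 0.133 m/s; Re = 8.052e+04; ε/D = 6.32e-06; Haaland → f = 0.01868; ΔP_A = f(L/D)(ρV²/2) = 17.88 Pa.
Pipe B: V = Q/A = 0.00377/0.01474 = 0.2557 m/s; Re = 1.117e+05; ε/D = 0.0285; Haaland → f = 0.05634; ΔP_B = f(L/D)(ρV²/2) = 227.1 Pa.
ΔP_A/ΔP_B = 17.88/227.1 = 0.0787.

ΔP_A/ΔP_B ≈ 0.0787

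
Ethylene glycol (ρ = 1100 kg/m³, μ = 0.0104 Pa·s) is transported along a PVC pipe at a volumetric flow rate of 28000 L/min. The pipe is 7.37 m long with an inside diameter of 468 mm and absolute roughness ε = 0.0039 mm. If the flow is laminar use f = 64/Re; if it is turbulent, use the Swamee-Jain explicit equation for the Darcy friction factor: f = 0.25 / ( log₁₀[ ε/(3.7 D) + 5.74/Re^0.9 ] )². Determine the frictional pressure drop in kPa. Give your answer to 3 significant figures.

ΔP ≈ 1.08 kPa

Q = 28000 L/min = 28000/60000 = 0.4667 m³/s.
Cross-sectional area A = πD²/4 = π(0.468)²/4 = 0.172 m²; mean velocity V = Q/A = 0.4667/0.172 = 2.713 m/s.
Reynolds number Re = ρVD/μ = 1100 · 2.713 · 0.468 / 0.0104 = 1.343e+05.
Re > 4000 → turbulent. Relative roughness ε/D = 3.9e-06/0.468 = 8.33e-06. Swamee-Jain: f = 0.25/(log₁₀[8.33e-06/3.7 + 5.74/1.343e+05^0.9])² = 0.25/(log₁₀[2.25e-06 + 0.000139])² = 0.25/(-3.849)² = 0.01687.
Darcy-Weisbach: ΔP = f(L/D)(ρV²/2) = 0.01687·(7.37/0.468)·(1100·2.713²/2) = 0.01687·15.75·4048 = 1075 Pa.
ΔP = 1075 Pa = 1.08 kPa.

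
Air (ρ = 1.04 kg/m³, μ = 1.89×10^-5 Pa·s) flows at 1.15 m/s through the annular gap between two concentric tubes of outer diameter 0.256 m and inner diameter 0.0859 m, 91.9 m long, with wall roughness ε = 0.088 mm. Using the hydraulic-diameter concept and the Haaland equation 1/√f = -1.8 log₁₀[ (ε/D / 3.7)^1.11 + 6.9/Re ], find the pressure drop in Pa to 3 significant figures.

Hydraulic diameter D_h = 4A/P = D_o - D_i = 0.256 - 0.0859 = 0.1701 m.
Re = ρVD_h/μ = 1.04·1.15·0.1701/1.89e-05 = 1.076e+04.
ε/D_h = 8.8e-05/0.1701 = 0.000517; Haaland gives 1/√f = -1.8 log₁₀[5.27e-05+0.000641] = 5.686, so f = 0.03093.
ΔP = f(L/D_h)(ρV²/2) = 0.03093·91.9/0.1701·0.6877 = 11.49 Pa.

ΔP ≈ 11.5 Pa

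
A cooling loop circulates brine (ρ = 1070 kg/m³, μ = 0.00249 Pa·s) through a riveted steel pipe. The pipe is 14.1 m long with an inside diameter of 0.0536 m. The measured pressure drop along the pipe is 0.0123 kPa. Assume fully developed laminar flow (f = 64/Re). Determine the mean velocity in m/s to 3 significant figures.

For laminar flow, f = 64/Re with Re = ρVD/μ, so Darcy-Weisbach reduces to ΔP = 32μLV/D². Solving for V: V = ΔP·D²/(32μL) = 12.3·(0.0536)²/(32·0.00249·14.1) = 0.03145 m/s.
Check: Re = ρVD/μ = 1070·0.03145·0.0536/0.00249 = 724.5 < 2300, so the laminar assumption holds.

V ≈ 0.0315 m/s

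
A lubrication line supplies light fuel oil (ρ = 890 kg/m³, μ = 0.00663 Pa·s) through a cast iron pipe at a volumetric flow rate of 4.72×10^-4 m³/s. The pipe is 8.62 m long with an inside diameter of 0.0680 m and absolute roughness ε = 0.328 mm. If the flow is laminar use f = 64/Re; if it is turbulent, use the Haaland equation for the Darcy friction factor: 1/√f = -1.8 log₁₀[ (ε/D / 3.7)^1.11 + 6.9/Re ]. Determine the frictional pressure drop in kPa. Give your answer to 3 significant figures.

Cross-sectional area A = πD²/4 = π(0.068)²/4 = 0.003632 m²; mean velocity V = Q/A = 0.000472/0.003632 = 0.13 m/s.
Reynolds number Re = ρVD/μ = 890 · 0.13 · 0.068 / 0.00663 = 1186.
Re < 2300 → laminar flow, so f = 64/Re = 64/1186 = 0.05395 (the turbulent correlation is not needed).
Darcy-Weisbach: ΔP = f(L/D)(ρV²/2) = 0.05395·(8.62/0.068)·(890·0.13²/2) = 0.05395·126.8·7.517 = 51.4 Pa.
ΔP = 51.4 Pa = 0.0514 kPa.

ΔP ≈ 0.0514 kPa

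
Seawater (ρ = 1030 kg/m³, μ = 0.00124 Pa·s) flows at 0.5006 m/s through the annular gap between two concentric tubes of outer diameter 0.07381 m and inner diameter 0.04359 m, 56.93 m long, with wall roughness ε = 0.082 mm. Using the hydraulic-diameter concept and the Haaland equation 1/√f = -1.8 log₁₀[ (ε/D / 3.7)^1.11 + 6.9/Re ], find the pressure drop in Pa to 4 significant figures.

Hydraulic diameter D_h = 4A/P = D_o - D_i = 0.07381 - 0.04359 = 0.03022 m.
Re = ρVD_h/μ = 1030·0.5006·0.03022/0.00124 = 1.257e+04.
ε/D_h = 8.2e-05/0.03022 = 0.00271; Haaland gives 1/√f = -1.8 log₁₀[0.000332+0.000549] = 5.499, so f = 0.03307.
ΔP = f(L/D_h)(ρV²/2) = 0.03307·56.93/0.03022·129.1 = 8039 Pa.

ΔP ≈ 8039 Pa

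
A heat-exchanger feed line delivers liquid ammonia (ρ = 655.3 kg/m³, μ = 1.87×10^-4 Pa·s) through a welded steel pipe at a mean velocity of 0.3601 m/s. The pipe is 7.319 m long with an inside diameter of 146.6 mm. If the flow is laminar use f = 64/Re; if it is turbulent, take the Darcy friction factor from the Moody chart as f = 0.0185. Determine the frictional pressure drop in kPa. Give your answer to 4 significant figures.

Reynolds number Re = ρVD/μ = 655.3 · 0.3601 · 0.1466 / 0.000187 = 1.85e+05.
Re > 4000 → turbulent; use the Moody-chart value f = 0.0185.
Darcy-Weisbach: ΔP = f(L/D)(ρV²/2) = 0.0185·(7.319/0.1466)·(655.3·0.3601²/2) = 0.0185·49.92·42.49 = 39.24 Pa.
ΔP = 39.24 Pa = 0.03924 kPa.

ΔP ≈ 0.03924 kPa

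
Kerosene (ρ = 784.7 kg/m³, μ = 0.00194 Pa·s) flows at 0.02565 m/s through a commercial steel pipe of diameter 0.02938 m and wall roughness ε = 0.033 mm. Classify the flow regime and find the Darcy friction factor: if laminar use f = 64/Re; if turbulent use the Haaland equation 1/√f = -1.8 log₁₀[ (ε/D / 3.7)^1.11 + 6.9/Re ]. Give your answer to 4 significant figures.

Re = ρVD/μ = 784.7·0.02565·0.02938/0.00194 = 304.8.
Re < 2300 → laminar, so f = 64/Re = 0.21 (roughness is irrelevant in laminar flow).

f ≈ 0.2100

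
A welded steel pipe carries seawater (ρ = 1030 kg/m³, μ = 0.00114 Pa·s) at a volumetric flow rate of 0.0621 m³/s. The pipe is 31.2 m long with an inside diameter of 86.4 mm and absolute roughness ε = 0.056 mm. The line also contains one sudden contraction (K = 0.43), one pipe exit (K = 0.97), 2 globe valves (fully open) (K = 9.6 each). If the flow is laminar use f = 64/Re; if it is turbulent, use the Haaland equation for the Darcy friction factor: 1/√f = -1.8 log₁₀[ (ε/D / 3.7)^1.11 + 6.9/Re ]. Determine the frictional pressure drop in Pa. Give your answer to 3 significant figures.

ΔP ≈ 1.57×10^6 Pa

Cross-sectional area A = πD²/4 = π(0.0864)²/4 = 0.005863 m²; mean velocity V = Q/A = 0.0621/0.005863 = 10.59 m/s.
Reynolds number Re = ρVD/μ = 1030 · 10.59 · 0.0864 / 0.00114 = 8.268e+05.
Re > 4000 → turbulent. Relative roughness ε/D = 5.6e-05/0.0864 = 0.000648. Haaland: 1/√f = -1.8 log₁₀[(0.000648/3.7)^1.11 + 6.9/8.268e+05] = -1.8 log₁₀[6.76e-05 + 8.35e-06] = 7.415, so f = 0.01819.
Total minor-loss coefficient ΣK = 1·0.43 + 1·0.97 + 2·9.6 = 20.6.
ΔP = [f·L/D + ΣK]·(ρV²/2) = [0.01819·31.2/0.0864 + 20.6]·(1030·10.59²/2) = [6.568 + 20.6]·5.778e+04 = 1.57e+06 Pa.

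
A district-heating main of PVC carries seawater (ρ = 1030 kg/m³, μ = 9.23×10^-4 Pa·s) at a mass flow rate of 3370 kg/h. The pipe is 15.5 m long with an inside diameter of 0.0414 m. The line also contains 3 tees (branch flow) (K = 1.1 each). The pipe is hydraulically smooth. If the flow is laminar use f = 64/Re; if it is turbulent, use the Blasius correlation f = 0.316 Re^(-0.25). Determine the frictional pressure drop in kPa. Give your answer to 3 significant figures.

ΔP ≈ 2.86 kPa

ṁ = 3370 kg/h = 3370/3600 = 0.9361 kg/s.
A = πD²/4 = π(0.0414)²/4 = 0.001346 m²; mean velocity V = ṁ/(ρA) = 0.9361/(1030 · 0.001346) = 0.6751 m/s.
Reynolds number Re = ρVD/μ = 1030 · 0.6751 · 0.0414 / 0.000923 = 3.119e+04.
Re > 4000 → turbulent. Smooth-pipe (Blasius): f = 0.316 Re^(-0.25) = 0.316/(3.119e+04)^0.25 = 0.02378.
Total minor-loss coefficient ΣK = 3·1.1 = 3.3.
ΔP = [f·L/D + ΣK]·(ρV²/2) = [0.02378·15.5/0.0414 + 3.3]·(1030·0.6751²/2) = [8.902 + 3.3]·234.8 = 2865 Pa.
ΔP = 2865 Pa = 2.86 kPa.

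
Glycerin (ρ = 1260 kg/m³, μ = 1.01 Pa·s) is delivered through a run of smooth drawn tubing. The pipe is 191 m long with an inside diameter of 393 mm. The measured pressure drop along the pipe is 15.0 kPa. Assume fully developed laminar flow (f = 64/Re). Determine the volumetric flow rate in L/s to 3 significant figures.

For laminar flow, f = 64/Re with Re = ρVD/μ, so Darcy-Weisbach reduces to ΔP = 32μLV/D². Solving for V: V = ΔP·D²/(32μL) = 1.5e+04·(0.393)²/(32·1.01·191) = 0.3753 m/s.
Check: Re = ρVD/μ = 1260·0.3753·0.393/1.01 = 184 < 2300, so the laminar assumption holds.
Q = V·A = 0.3753·(π/4·0.393²) = 0.04552 m³/s = 45.5 L/s.

Q ≈ 45.5 L/s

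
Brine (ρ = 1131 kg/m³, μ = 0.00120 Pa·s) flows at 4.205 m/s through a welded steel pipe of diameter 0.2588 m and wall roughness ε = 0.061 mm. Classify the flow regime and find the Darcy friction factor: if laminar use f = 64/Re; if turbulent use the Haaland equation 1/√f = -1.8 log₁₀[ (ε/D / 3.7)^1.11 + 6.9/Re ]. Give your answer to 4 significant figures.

f ≈ 0.01496

Re = ρVD/μ = 1131·4.205·0.2588/0.0012 = 1.026e+06.
Re > 4000 → turbulent. ε/D = 6.1e-05/0.2588 = 0.000236; Haaland: 1/√f = -1.8 log₁₀[2.2e-05 + 6.73e-06] = 8.175, so f = 0.01496.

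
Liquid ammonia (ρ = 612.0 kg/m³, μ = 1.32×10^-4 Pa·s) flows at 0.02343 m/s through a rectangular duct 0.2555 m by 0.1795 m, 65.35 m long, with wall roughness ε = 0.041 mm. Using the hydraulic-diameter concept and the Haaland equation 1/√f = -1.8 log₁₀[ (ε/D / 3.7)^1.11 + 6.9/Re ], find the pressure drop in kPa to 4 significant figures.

Hydraulic diameter D_h = 4A/P = 4·(0.2555·0.1795)/(2·(0.2555+0.1795)) = 0.1834/0.87 = 0.2109 m.
Re = ρVD_h/μ = 612·0.02343·0.2109/0.000132 = 2.291e+04.
ε/D_h = 4.1e-05/0.2109 = 0.000194; Haaland gives 1/√f = -1.8 log₁₀[1.78e-05+0.000301] = 6.293, so f = 0.02525.
ΔP = f(L/D_h)(ρV²/2) = 0.02525·65.35/0.2109·0.168 = 1.315 Pa.
ΔP = 0.001315 kPa.

ΔP ≈ 0.001315 kPa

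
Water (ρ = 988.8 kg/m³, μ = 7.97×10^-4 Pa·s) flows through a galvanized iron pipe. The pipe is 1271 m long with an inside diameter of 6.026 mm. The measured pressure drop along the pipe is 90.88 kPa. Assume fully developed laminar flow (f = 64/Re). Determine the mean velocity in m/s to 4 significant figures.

For laminar flow, f = 64/Re with Re = ρVD/μ, so Darcy-Weisbach reduces to ΔP = 32μLV/D². Solving for V: V = ΔP·D²/(32μL) = 9.088e+04·(0.006026)²/(32·0.000797·1271) = 0.1018 m/s.
Check: Re = ρVD/μ = 988.8·0.1018·0.006026/0.000797 = 761.1 < 2300, so the laminar assumption holds.

V ≈ 0.1018 m/s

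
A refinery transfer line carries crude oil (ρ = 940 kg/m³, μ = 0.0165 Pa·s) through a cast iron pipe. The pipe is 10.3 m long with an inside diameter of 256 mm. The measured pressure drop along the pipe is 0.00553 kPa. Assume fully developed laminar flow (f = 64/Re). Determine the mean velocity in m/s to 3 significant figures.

For laminar flow, f = 64/Re with Re = ρVD/μ, so Darcy-Weisbach reduces to ΔP = 32μLV/D². Solving for V: V = ΔP·D²/(32μL) = 5.53·(0.256)²/(32·0.0165·10.3) = 0.06664 m/s.
Check: Re = ρVD/μ = 940·0.06664·0.256/0.0165 = 971.9 < 2300, so the laminar assumption holds.

V ≈ 0.0666 m/s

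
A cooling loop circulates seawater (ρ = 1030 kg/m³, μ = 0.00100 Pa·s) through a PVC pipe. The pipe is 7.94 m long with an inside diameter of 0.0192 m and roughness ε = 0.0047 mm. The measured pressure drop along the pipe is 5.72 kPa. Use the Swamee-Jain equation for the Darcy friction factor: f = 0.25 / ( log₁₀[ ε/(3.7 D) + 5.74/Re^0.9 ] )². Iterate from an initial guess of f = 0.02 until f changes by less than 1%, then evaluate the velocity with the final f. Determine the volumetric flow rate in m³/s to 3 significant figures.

Rearranging Darcy-Weisbach: V = √(2·ΔP·D/(f·L·ρ)). With ε/D = 4.7e-06/0.0192 = 0.000245, iterate starting from f = 0.02:
  f = 0.02 → V = √(2·5720·0.0192/(0.02·7.94·1030)) = 1.159 m/s; Re = ρVD/μ = 2.292e+04; f → 0.0256
  f = 0.0256 → V = 1.024 m/s; Re = 2.026e+04; f → 0.02634
  f = 0.02634 → V = 1.01 m/s; Re = 1.997e+04; f → 0.02643
Converged (Δf/f < 1%). With the final f = 0.02643: V = √(2·5720·0.0192/(0.02643·7.94·1030)) = 1.008 m/s.
Q = V·A = 1.008·(π/4·0.0192²) = 0.0002919 m³/s = 2.92×10^-4 m³/s.

Q ≈ 2.92×10^-4 m³/s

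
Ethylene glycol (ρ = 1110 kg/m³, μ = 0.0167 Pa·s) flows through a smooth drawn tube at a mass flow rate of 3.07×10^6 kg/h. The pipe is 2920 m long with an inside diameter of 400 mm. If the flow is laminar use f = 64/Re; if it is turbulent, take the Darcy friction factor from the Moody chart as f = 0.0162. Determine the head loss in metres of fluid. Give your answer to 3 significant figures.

ṁ = 3.07×10^6 kg/h = 3.07×10^6/3600 = 852.8 kg/s.
A = πD²/4 = π(0.4)²/4 = 0.1257 m²; mean velocity V = ṁ/(ρA) = 852.8/(1110 · 0.1257) = 6.114 m/s.
Reynolds number Re = ρVD/μ = 1110 · 6.114 · 0.4 / 0.0167 = 1.625e+05.
Re > 4000 → turbulent; use the Moody-chart value f = 0.0162.
Darcy-Weisbach: ΔP = f(L/D)(ρV²/2) = 0.0162·(2920/0.4)·(1110·6.114²/2) = 0.0162·7300·2.074e+04 = 2.453e+06 Pa.
Head loss h_f = ΔP/(ρg) = 2.453e+06/(1110·9.81) = 225 m.

h_f ≈ 225 m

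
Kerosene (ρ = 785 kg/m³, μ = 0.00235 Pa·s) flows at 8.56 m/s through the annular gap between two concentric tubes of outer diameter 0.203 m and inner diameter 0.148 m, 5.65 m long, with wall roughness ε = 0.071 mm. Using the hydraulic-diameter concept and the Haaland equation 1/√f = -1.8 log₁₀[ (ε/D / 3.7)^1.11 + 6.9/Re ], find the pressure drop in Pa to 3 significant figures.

ΔP ≈ 65800 Pa

Hydraulic diameter D_h = 4A/P = D_o - D_i = 0.203 - 0.148 = 0.055 m.
Re = ρVD_h/μ = 785·8.56·0.055/0.00235 = 1.573e+05.
ε/D_h = 7.1e-05/0.055 = 0.00129; Haaland gives 1/√f = -1.8 log₁₀[0.000145+4.39e-05] = 6.701, so f = 0.02227.
ΔP = f(L/D_h)(ρV²/2) = 0.02227·5.65/0.055·2.876e+04 = 6.579e+04 Pa.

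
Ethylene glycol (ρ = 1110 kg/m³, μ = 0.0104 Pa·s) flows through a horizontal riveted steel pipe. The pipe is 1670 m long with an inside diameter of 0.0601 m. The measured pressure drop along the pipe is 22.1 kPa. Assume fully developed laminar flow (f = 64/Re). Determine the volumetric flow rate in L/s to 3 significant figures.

Q ≈ 0.407 L/s

For laminar flow, f = 64/Re with Re = ρVD/μ, so Darcy-Weisbach reduces to ΔP = 32μLV/D². Solving for V: V = ΔP·D²/(32μL) = 2.21e+04·(0.0601)²/(32·0.0104·1670) = 0.1436 m/s.
Check: Re = ρVD/μ = 1110·0.1436·0.0601/0.0104 = 921.3 < 2300, so the laminar assumption holds.
Q = V·A = 0.1436·(π/4·0.0601²) = 0.0004075 m³/s = 0.407 L/s.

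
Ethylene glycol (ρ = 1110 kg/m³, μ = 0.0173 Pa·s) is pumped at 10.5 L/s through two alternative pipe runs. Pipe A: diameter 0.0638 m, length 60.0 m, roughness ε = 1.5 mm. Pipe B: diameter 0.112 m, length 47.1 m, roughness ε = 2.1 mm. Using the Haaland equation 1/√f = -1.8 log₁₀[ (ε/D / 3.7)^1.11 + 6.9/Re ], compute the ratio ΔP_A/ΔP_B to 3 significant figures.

ΔP_A/ΔP_B ≈ 22.1

Pipe A: V = Q/A = 0.0105/0.003197 = 3.284 m/s; Re = 1.344e+04; ε/D = 0.0235; Haaland → f = 0.05443; ΔP_A = f(L/D)(ρV²/2) = 3.064e+05 Pa.
Pipe B: V = Q/A = 0.0105/0.009852 = 1.066 m/s; Re = 7659; ε/D = 0.0188; Haaland → f = 0.05236; ΔP_B = f(L/D)(ρV²/2) = 1.388e+04 Pa.
ΔP_A/ΔP_B = 3.064e+05/1.388e+04 = 22.1.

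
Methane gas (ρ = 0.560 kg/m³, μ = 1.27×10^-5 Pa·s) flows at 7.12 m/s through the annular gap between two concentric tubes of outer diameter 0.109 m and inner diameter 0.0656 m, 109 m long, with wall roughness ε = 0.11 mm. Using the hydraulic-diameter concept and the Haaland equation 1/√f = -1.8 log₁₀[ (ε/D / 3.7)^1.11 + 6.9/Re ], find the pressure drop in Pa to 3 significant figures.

Hydraulic diameter D_h = 4A/P = D_o - D_i = 0.109 - 0.0656 = 0.0434 m.
Re = ρVD_h/μ = 0.56·7.12·0.0434/1.27e-05 = 1.363e+04.
ε/D_h = 0.00011/0.0434 = 0.00253; Haaland gives 1/√f = -1.8 log₁₀[0.000307+0.000506] = 5.561, so f = 0.03234.
ΔP = f(L/D_h)(ρV²/2) = 0.03234·109/0.0434·14.19 = 1153 Pa.

ΔP ≈ 1150 Pa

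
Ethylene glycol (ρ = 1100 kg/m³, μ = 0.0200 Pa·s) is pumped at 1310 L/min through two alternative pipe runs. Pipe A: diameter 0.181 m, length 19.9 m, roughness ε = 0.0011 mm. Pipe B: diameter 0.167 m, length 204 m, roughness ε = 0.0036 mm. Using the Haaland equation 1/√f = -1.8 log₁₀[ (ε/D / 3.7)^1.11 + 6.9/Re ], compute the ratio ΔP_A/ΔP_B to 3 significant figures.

Pipe A: V = Q/A = 0.02183/0.02573 = 0.8485 m/s; Re = 8447; ε/D = 6.08e-06; Haaland → f = 0.03237; ΔP_A = f(L/D)(ρV²/2) = 1410 Pa.
Pipe B: V = Q/A = 0.02183/0.0219 = 0.9968 m/s; Re = 9155; ε/D = 2.16e-05; Haaland → f = 0.03167; ΔP_B = f(L/D)(ρV²/2) = 2.114e+04 Pa.
ΔP_A/ΔP_B = 1410/2.114e+04 = 0.0667.

ΔP_A/ΔP_B ≈ 0.0667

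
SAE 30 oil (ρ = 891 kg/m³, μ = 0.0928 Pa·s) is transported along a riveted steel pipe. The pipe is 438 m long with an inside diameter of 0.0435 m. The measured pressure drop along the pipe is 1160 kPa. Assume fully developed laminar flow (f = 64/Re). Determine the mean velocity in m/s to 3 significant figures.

V ≈ 1.69 m/s

For laminar flow, f = 64/Re with Re = ρVD/μ, so Darcy-Weisbach reduces to ΔP = 32μLV/D². Solving for V: V = ΔP·D²/(32μL) = 1.16e+06·(0.0435)²/(32·0.0928·438) = 1.688 m/s.
Check: Re = ρVD/μ = 891·1.688·0.0435/0.0928 = 704.8 < 2300, so the laminar assumption holds.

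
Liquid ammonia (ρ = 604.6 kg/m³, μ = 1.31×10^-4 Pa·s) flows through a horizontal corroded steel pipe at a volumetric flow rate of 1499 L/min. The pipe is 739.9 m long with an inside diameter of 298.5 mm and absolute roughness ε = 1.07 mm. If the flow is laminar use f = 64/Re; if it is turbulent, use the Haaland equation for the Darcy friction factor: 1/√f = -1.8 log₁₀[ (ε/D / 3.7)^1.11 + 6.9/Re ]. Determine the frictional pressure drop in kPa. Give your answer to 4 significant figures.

Q = 1499 L/min = 1499/60000 = 0.02498 m³/s.
Cross-sectional area A = πD²/4 = π(0.2985)²/4 = 0.06998 m²; mean velocity V = Q/A = 0.02498/0.06998 = 0.357 m/s.
Reynolds number Re = ρVD/μ = 604.6 · 0.357 · 0.2985 / 0.000131 = 4.918e+05.
Re > 4000 → turbulent. Relative roughness ε/D = 0.00107/0.2985 = 0.00358. Haaland: 1/√f = -1.8 log₁₀[(0.00358/3.7)^1.11 + 6.9/4.918e+05] = -1.8 log₁₀[0.000452 + 1.4e-05] = 5.998, so f = 0.0278.
Darcy-Weisbach: ΔP = f(L/D)(ρV²/2) = 0.0278·(739.9/0.2985)·(604.6·0.357²/2) = 0.0278·2479·38.53 = 2655 Pa.
ΔP = 2655 Pa = 2.655 kPa.

ΔP ≈ 2.655 kPa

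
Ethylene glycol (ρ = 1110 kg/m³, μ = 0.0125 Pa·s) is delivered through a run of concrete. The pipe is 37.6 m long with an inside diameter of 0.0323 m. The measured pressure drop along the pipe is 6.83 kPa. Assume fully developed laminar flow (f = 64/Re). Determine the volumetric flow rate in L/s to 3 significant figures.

For laminar flow, f = 64/Re with Re = ρVD/μ, so Darcy-Weisbach reduces to ΔP = 32μLV/D². Solving for V: V = ΔP·D²/(32μL) = 6830·(0.0323)²/(32·0.0125·37.6) = 0.4738 m/s.
Check: Re = ρVD/μ = 1110·0.4738·0.0323/0.0125 = 1359 < 2300, so the laminar assumption holds.
Q = V·A = 0.4738·(π/4·0.0323²) = 0.0003882 m³/s = 0.388 L/s.

Q ≈ 0.388 L/s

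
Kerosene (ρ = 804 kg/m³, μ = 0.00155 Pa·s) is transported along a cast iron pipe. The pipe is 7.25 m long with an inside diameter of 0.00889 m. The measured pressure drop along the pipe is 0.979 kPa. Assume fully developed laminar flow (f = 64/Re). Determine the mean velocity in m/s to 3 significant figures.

For laminar flow, f = 64/Re with Re = ρVD/μ, so Darcy-Weisbach reduces to ΔP = 32μLV/D². Solving for V: V = ΔP·D²/(32μL) = 979·(0.00889)²/(32·0.00155·7.25) = 0.2152 m/s.
Check: Re = ρVD/μ = 804·0.2152·0.00889/0.00155 = 992.2 < 2300, so the laminar assumption holds.

V ≈ 0.215 m/s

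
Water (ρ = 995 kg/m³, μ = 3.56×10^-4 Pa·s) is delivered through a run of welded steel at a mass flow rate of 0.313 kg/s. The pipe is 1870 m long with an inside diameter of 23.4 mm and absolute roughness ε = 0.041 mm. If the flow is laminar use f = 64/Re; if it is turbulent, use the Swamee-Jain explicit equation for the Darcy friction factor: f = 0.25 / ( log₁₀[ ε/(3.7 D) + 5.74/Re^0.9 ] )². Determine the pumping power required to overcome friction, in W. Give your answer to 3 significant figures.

A = πD²/4 = π(0.0234)²/4 = 0.0004301 m²; mean velocity V = ṁ/(ρA) = 0.313/(995 · 0.0004301) = 0.7315 m/s.
Reynolds number Re = ρVD/μ = 995 · 0.7315 · 0.0234 / 0.000356 = 4.784e+04.
Re > 4000 → turbulent. Relative roughness ε/D = 4.1e-05/0.0234 = 0.00175. Swamee-Jain: f = 0.25/(log₁₀[0.00175/3.7 + 5.74/4.784e+04^0.9])² = 0.25/(log₁₀[0.000474 + 0.000352])² = 0.25/(-3.083)² = 0.0263.
Darcy-Weisbach: ΔP = f(L/D)(ρV²/2) = 0.0263·(1870/0.0234)·(995·0.7315²/2) = 0.0263·7.991e+04·266.2 = 5.595e+05 Pa.
Q = ṁ/ρ = 0.313/995 = 0.0003146 m³/s.
Pumping power P = QΔP = 0.0003146·5.595e+05 = 176.0 W = 176 W.

P ≈ 176 W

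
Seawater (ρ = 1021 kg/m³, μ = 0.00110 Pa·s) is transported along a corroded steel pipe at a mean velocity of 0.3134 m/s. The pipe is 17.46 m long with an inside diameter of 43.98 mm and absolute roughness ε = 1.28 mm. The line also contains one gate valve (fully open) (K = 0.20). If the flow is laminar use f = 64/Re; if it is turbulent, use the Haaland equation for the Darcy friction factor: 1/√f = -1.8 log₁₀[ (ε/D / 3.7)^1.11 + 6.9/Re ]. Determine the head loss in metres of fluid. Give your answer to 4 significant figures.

Reynolds number Re = ρVD/μ = 1021 · 0.3134 · 0.04398 / 0.0011 = 1.279e+04.
Re > 4000 → turbulent. Relative roughness ε/D = 0.00128/0.04398 = 0.0291. Haaland: 1/√f = -1.8 log₁₀[(0.0291/3.7)^1.11 + 6.9/1.279e+04] = -1.8 log₁₀[0.00462 + 0.000539] = 4.118, so f = 0.05897.
Total minor-loss coefficient ΣK = 1·0.2 = 0.2.
ΔP = [f·L/D + ΣK]·(ρV²/2) = [0.05897·17.46/0.04398 + 0.2]·(1021·0.3134²/2) = [23.41 + 0.2]·50.14 = 1184 Pa.
Head loss h_f = ΔP/(ρg) = 1184/(1021·9.81) = 0.1182 m.

h_f ≈ 0.1182 m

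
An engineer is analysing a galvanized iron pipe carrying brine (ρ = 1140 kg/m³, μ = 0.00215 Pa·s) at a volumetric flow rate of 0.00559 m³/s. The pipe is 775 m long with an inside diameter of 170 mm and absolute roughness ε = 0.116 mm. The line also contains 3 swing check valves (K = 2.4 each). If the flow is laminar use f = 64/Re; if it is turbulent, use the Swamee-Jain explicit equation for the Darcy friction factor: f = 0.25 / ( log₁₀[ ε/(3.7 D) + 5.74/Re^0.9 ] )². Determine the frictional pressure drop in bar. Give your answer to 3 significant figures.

ΔP ≈ 0.0448 bar

Cross-sectional area A = πD²/4 = π(0.17)²/4 = 0.0227 m²; mean velocity V = Q/A = 0.00559/0.0227 = 0.2463 m/s.
Reynolds number Re = ρVD/μ = 1140 · 0.2463 · 0.17 / 0.00215 = 2.22e+04.
Re > 4000 → turbulent. Relative roughness ε/D = 0.000116/0.17 = 0.000682. Swamee-Jain: f = 0.25/(log₁₀[0.000682/3.7 + 5.74/2.22e+04^0.9])² = 0.25/(log₁₀[0.000184 + 0.000703])² = 0.25/(-3.052)² = 0.02685.
Total minor-loss coefficient ΣK = 3·2.4 = 7.2.
ΔP = [f·L/D + ΣK]·(ρV²/2) = [0.02685·775/0.17 + 7.2]·(1140·0.2463²/2) = [122.4 + 7.2]·34.57 = 4480 Pa.
ΔP = 4480 Pa = 0.0448 bar.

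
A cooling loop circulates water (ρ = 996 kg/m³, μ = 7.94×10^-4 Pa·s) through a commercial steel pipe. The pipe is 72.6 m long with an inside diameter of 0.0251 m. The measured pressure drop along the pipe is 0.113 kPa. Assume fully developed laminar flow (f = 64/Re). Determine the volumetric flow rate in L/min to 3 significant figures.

Q ≈ 1.15 L/min

For laminar flow, f = 64/Re with Re = ρVD/μ, so Darcy-Weisbach reduces to ΔP = 32μLV/D². Solving for V: V = ΔP·D²/(32μL) = 113·(0.0251)²/(32·0.000794·72.6) = 0.03859 m/s.
Check: Re = ρVD/μ = 996·0.03859·0.0251/0.000794 = 1215 < 2300, so the laminar assumption holds.
Q = V·A = 0.03859·(π/4·0.0251²) = 1.91e-05 m³/s = 1.15 L/min.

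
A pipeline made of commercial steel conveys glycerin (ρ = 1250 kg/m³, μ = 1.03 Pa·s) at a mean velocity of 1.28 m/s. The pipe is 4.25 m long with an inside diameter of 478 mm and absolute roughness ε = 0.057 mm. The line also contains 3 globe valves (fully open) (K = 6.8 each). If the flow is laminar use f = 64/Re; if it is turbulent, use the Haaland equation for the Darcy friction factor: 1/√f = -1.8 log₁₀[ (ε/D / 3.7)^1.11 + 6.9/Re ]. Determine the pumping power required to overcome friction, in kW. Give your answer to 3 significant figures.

Reynolds number Re = ρVD/μ = 1250 · 1.28 · 0.478 / 1.03 = 742.5.
Re < 2300 → laminar flow, so f = 64/Re = 64/742.5 = 0.08619 (the turbulent correlation is not needed).
Total minor-loss coefficient ΣK = 3·6.8 = 20.4.
ΔP = [f·L/D + ΣK]·(ρV²/2) = [0.08619·4.25/0.478 + 20.4]·(1250·1.28²/2) = [0.7664 + 20.4]·1024 = 2.167e+04 Pa.
Q = V·A = 1.28·0.1795 = 0.2297 m³/s.
Pumping power P = QΔP = 0.2297·2.167e+04 = 4979 W = 4.98 kW.

P ≈ 4.98 kW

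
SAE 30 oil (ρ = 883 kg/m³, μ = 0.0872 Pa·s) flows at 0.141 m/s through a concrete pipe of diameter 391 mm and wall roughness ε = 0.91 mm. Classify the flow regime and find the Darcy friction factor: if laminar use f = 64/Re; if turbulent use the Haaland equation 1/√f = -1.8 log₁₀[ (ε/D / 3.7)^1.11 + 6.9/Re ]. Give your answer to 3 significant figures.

Re = ρVD/μ = 883·0.141·0.391/0.0872 = 558.3.
Re < 2300 → laminar, so f = 64/Re = 0.1146 (roughness is irrelevant in laminar flow).

f ≈ 0.115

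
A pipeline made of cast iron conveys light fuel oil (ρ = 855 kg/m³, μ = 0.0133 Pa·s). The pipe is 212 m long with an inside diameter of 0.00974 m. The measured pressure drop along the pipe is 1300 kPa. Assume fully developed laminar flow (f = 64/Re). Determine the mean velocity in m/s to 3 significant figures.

For laminar flow, f = 64/Re with Re = ρVD/μ, so Darcy-Weisbach reduces to ΔP = 32μLV/D². Solving for V: V = ΔP·D²/(32μL) = 1.3e+06·(0.00974)²/(32·0.0133·212) = 1.367 m/s.
Check: Re = ρVD/μ = 855·1.367·0.00974/0.0133 = 855.8 < 2300, so the laminar assumption holds.

V ≈ 1.37 m/s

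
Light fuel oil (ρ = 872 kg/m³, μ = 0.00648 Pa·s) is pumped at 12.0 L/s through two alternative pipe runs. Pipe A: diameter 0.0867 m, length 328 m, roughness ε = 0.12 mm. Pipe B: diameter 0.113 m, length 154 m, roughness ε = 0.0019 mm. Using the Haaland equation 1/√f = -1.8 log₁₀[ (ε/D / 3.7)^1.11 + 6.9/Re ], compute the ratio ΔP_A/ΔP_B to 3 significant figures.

ΔP_A/ΔP_B ≈ 8.35

Pipe A: V = Q/A = 0.012/0.005904 = 2.033 m/s; Re = 2.371e+04; ε/D = 0.00138; Haaland → f = 0.02752; ΔP_A = f(L/D)(ρV²/2) = 1.876e+05 Pa.
Pipe B: V = Q/A = 0.012/0.01003 = 1.197 m/s; Re = 1.82e+04; ε/D = 1.68e-05; Haaland → f = 0.02639; ΔP_B = f(L/D)(ρV²/2) = 2.245e+04 Pa.
ΔP_A/ΔP_B = 1.876e+05/2.245e+04 = 8.35.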